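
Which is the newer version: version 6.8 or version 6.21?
version 6.21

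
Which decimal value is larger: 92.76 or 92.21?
92.76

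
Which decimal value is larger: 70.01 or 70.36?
70.36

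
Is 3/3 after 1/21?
Yes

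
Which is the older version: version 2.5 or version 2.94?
version 2.5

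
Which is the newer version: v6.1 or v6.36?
v6.36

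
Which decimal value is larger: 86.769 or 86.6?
86.769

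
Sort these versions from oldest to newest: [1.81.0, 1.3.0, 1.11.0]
[1.3.0, 1.11.0, 1.81.0]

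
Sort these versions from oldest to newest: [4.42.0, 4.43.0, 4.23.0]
[4.23.0, 4.42.0, 4.43.0]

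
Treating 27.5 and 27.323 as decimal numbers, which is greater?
27.5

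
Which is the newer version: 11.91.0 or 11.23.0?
11.91.0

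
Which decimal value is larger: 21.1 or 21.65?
21.65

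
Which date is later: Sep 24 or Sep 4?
Sep 24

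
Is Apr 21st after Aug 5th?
No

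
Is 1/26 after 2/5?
No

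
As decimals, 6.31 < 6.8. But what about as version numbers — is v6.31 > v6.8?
True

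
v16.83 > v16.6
True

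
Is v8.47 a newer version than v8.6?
Yes. Version numbers are compared segment by segment as integers, not as decimals: minor version 47 > 6, so v8.47 > v8.6 (even though the decimal 8.47 < 8.6).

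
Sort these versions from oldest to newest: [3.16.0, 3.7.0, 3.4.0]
[3.4.0, 3.7.0, 3.16.0]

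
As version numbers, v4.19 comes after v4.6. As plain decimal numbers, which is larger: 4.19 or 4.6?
4.6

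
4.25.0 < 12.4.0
True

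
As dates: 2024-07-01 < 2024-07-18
True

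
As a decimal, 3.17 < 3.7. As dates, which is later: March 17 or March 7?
March 17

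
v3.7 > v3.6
True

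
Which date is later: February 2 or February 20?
February 20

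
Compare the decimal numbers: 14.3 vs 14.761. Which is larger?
14.761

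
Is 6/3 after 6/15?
No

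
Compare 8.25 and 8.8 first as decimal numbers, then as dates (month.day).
As decimals: 8.25 < 8.8. As dates: 8/25 is later than 8/8 (day 25 > day 8).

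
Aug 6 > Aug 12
False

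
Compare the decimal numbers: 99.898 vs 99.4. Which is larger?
99.898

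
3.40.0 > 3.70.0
False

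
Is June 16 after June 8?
Yes. Day 16 comes after day 8 in June — this is a date comparison, not a decimal one (the decimal 6.16 would be smaller than 6.8).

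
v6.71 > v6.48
True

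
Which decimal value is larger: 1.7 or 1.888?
1.888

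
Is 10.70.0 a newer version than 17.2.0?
No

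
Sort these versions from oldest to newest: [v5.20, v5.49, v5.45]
[v5.20, v5.45, v5.49]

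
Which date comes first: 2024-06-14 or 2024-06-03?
2024-06-03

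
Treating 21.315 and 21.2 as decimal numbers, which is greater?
21.315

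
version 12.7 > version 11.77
True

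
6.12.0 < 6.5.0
False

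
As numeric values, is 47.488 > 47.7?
False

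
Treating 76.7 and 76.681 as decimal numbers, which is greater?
76.7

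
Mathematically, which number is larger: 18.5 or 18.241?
18.5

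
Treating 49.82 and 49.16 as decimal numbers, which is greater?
49.82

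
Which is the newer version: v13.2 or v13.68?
v13.68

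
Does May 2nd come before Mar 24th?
No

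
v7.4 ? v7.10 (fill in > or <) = <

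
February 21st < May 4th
True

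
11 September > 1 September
True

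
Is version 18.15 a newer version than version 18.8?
Yes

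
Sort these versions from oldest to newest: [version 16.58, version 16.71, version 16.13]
[version 16.13, version 16.58, version 16.71]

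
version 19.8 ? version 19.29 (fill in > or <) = <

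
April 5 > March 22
True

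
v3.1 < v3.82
True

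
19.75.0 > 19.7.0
True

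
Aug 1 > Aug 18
False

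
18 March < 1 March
False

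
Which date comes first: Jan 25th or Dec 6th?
Jan 25th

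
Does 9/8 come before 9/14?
Yes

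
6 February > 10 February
False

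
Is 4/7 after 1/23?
Yes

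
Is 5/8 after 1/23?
Yes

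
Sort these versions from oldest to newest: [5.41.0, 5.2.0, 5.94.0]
[5.2.0, 5.41.0, 5.94.0]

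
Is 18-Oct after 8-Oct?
Yes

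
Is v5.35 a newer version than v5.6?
Yes. Version numbers are compared segment by segment as integers, not as decimals: minor version 35 > 6, so v5.35 > v5.6 (even though the decimal 5.35 < 5.6).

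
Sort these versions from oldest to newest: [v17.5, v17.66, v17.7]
[v17.5, v17.7, v17.66]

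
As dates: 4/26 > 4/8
True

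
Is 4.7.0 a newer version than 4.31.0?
No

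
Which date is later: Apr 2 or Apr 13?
Apr 13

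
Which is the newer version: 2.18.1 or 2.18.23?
2.18.23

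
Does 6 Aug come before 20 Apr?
No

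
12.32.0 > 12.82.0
False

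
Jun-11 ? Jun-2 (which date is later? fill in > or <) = >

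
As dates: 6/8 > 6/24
False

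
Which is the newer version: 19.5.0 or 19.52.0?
19.52.0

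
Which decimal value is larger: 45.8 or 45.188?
45.8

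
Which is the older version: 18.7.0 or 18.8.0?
18.7.0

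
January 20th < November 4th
True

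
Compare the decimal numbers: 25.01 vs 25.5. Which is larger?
25.5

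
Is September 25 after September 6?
Yes. Day 25 comes after day 6 in September — this is a date comparison, not a decimal one (the decimal 9.25 would be smaller than 9.6).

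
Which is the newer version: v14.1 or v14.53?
v14.53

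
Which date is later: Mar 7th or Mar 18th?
Mar 18th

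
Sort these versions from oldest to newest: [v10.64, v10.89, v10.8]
[v10.8, v10.64, v10.89]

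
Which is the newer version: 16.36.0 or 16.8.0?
16.36.0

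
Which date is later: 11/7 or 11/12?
11/12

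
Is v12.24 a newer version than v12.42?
No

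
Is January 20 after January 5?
Yes. Day 20 comes after day 5 in January — this is a date comparison, not a decimal one (the decimal 1.20 would be smaller than 1.5).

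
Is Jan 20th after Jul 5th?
No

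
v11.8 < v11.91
True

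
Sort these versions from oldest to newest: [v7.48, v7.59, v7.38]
[v7.38, v7.48, v7.59]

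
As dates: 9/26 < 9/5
False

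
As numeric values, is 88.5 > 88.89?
False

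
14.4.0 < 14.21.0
True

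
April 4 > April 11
False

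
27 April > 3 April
True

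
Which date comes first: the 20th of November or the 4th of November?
the 4th of November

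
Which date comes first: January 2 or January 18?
January 2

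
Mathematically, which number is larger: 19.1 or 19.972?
19.972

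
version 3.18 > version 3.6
True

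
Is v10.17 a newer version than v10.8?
Yes. Version numbers are compared segment by segment as integers, not as decimals: minor version 17 > 8, so v10.17 > v10.8 (even though the decimal 10.17 < 10.8).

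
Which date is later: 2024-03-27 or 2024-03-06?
2024-03-27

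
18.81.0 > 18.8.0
True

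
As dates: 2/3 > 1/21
True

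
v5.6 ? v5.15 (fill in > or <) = <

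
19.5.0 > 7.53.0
True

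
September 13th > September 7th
True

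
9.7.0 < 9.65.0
True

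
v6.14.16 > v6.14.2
True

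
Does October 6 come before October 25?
Yes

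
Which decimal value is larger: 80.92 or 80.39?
80.92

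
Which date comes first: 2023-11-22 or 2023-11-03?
2023-11-03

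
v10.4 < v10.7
True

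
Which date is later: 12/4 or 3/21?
12/4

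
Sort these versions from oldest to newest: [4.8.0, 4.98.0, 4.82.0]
[4.8.0, 4.82.0, 4.98.0]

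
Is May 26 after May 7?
Yes. Day 26 comes after day 7 in May — this is a date comparison, not a decimal one (the decimal 5.26 would be smaller than 5.7).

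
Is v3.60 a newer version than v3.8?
Yes. Version numbers are compared segment by segment as integers, not as decimals: minor version 60 > 8, so v3.60 > v3.8 (even though the decimal 3.60 < 3.8).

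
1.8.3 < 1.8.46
True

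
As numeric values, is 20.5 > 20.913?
False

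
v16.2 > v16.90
False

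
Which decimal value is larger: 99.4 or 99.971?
99.971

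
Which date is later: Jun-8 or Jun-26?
Jun-26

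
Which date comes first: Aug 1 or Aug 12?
Aug 1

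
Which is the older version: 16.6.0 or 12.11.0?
12.11.0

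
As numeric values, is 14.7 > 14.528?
True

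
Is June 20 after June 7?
Yes. Day 20 comes after day 7 in June — this is a date comparison, not a decimal one (the decimal 6.20 would be smaller than 6.7).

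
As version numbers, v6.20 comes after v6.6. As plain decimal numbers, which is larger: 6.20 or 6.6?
6.6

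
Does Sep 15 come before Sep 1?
No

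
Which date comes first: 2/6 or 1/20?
1/20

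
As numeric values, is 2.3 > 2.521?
False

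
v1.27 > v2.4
False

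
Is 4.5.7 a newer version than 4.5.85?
No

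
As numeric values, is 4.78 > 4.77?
True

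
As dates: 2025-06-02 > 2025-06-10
False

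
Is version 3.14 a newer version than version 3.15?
No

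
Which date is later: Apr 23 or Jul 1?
Jul 1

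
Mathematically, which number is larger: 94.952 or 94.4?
94.952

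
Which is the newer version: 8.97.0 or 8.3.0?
8.97.0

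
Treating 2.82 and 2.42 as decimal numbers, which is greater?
2.82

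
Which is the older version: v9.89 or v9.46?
v9.46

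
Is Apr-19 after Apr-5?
Yes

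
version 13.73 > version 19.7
False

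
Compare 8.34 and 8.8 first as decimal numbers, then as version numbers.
As decimals: 8.34 < 8.8. As versions: v8.34 > v8.8 (minor version 34 > 8).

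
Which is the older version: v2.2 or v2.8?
v2.2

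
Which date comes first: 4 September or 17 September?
4 September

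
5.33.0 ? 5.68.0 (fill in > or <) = <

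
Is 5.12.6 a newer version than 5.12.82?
No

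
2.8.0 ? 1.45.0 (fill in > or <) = >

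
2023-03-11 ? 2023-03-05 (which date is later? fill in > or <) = >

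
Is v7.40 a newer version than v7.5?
Yes. Version numbers are compared segment by segment as integers, not as decimals: minor version 40 > 5, so v7.40 > v7.5 (even though the decimal 7.40 < 7.5).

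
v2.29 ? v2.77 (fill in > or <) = <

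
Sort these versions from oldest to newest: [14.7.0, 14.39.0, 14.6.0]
[14.6.0, 14.7.0, 14.39.0]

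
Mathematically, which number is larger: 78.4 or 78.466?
78.466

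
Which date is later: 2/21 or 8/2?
8/2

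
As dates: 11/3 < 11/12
True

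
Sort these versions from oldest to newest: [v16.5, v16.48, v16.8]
[v16.5, v16.8, v16.48]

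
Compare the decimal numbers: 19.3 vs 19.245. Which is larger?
19.3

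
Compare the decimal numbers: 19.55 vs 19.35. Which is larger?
19.55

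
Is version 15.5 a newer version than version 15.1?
Yes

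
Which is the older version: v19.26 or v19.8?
v19.8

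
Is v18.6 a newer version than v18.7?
No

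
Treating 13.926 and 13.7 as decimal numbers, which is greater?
13.926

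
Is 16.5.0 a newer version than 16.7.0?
No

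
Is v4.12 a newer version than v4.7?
Yes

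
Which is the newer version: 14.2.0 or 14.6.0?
14.6.0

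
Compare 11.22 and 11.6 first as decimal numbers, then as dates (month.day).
As decimals: 11.22 < 11.6. As dates: 11/22 is later than 11/6 (day 22 > day 6).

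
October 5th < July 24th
False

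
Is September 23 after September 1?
Yes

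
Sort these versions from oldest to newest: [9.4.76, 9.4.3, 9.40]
[9.4.3, 9.4.76, 9.40]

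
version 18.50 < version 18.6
False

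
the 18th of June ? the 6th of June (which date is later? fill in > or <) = >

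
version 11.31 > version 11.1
True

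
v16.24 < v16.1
False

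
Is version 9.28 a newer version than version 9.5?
Yes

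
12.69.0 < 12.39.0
False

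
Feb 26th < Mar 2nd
True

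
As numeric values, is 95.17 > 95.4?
False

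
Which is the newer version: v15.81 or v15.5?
v15.81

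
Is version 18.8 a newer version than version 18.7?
Yes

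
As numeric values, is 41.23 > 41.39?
False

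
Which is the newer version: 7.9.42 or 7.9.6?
7.9.42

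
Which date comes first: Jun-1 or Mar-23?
Mar-23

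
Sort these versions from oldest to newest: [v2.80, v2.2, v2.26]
[v2.2, v2.26, v2.80]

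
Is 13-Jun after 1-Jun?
Yes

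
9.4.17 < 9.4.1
False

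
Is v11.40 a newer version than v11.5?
Yes. Version numbers are compared segment by segment as integers, not as decimals: minor version 40 > 5, so v11.40 > v11.5 (even though the decimal 11.40 < 11.5).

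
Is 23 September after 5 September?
Yes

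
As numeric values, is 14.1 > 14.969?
False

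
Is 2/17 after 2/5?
Yes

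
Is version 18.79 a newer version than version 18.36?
Yes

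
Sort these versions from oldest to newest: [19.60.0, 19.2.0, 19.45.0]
[19.2.0, 19.45.0, 19.60.0]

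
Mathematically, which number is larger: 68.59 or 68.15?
68.59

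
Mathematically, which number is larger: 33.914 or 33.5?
33.914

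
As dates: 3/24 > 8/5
False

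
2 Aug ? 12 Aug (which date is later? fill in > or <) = <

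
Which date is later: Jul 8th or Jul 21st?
Jul 21st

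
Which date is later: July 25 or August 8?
August 8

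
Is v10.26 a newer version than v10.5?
Yes. Version numbers are compared segment by segment as integers, not as decimals: minor version 26 > 5, so v10.26 > v10.5 (even though the decimal 10.26 < 10.5).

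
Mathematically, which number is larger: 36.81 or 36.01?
36.81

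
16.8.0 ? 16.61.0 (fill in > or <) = <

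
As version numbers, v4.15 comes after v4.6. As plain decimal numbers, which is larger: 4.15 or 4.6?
4.6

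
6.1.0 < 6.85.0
True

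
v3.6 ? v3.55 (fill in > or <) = <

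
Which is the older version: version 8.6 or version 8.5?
version 8.5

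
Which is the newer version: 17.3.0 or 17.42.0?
17.42.0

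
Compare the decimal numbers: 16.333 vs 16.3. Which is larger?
16.333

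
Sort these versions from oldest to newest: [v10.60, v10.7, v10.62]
[v10.7, v10.60, v10.62]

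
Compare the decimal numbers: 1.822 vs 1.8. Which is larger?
1.822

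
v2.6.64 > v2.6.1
True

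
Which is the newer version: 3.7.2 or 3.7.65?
3.7.65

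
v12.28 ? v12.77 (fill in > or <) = <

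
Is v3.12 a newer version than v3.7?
Yes. Version numbers are compared segment by segment as integers, not as decimals: minor version 12 > 7, so v3.12 > v3.7 (even though the decimal 3.12 < 3.7).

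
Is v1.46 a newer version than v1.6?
Yes. Version numbers are compared segment by segment as integers, not as decimals: minor version 46 > 6, so v1.46 > v1.6 (even though the decimal 1.46 < 1.6).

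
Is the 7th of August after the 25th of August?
No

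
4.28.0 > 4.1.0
True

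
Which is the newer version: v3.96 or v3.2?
v3.96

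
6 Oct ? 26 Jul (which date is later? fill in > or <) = >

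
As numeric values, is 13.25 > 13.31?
False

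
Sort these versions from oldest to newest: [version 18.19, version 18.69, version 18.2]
[version 18.2, version 18.19, version 18.69]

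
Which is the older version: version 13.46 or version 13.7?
version 13.7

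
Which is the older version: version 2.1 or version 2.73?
version 2.1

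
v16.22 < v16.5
False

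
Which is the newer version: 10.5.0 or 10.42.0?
10.42.0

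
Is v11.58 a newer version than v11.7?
Yes. Version numbers are compared segment by segment as integers, not as decimals: minor version 58 > 7, so v11.58 > v11.7 (even though the decimal 11.58 < 11.7).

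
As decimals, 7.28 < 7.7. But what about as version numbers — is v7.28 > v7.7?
True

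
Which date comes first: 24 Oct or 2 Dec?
24 Oct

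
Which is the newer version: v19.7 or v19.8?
v19.8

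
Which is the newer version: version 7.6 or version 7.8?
version 7.8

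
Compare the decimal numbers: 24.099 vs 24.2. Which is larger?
24.2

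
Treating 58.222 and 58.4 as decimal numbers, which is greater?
58.4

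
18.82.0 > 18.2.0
True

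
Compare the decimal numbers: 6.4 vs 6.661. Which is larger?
6.661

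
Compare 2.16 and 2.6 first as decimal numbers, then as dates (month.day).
As decimals: 2.16 < 2.6. As dates: 2/16 is later than 2/6 (day 16 > day 6).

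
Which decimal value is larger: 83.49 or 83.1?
83.49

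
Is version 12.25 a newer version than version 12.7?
Yes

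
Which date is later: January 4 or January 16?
January 16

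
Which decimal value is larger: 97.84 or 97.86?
97.86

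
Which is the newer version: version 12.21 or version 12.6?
version 12.21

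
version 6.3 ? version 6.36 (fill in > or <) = <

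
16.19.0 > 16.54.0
False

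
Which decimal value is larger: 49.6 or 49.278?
49.6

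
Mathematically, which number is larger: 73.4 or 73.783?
73.783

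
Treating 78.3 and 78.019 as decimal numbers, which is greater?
78.3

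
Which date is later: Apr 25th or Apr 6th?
Apr 25th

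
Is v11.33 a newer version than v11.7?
Yes. Version numbers are compared segment by segment as integers, not as decimals: minor version 33 > 7, so v11.33 > v11.7 (even though the decimal 11.33 < 11.7).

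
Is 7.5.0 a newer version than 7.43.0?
No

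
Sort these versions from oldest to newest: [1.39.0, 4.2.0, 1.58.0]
[1.39.0, 1.58.0, 4.2.0]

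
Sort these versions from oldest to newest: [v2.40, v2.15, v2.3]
[v2.3, v2.15, v2.40]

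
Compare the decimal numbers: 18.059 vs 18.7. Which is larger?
18.7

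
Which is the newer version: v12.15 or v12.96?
v12.96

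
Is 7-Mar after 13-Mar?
No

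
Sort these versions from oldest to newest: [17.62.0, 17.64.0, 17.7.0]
[17.7.0, 17.62.0, 17.64.0]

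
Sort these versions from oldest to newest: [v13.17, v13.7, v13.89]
[v13.7, v13.17, v13.89]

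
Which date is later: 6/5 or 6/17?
6/17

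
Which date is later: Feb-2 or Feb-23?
Feb-23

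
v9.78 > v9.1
True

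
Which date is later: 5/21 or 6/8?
6/8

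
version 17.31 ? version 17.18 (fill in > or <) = >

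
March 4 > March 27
False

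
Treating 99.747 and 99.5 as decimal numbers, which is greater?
99.747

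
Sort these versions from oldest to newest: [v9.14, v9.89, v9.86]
[v9.14, v9.86, v9.89]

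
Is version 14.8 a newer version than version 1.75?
Yes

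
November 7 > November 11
False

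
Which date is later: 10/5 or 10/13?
10/13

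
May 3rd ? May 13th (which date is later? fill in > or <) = <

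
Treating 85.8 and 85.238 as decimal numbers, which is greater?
85.8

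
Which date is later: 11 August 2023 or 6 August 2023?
11 August 2023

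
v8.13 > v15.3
False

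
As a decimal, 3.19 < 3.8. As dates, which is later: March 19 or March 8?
March 19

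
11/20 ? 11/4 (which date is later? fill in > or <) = >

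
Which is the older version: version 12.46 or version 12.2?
version 12.2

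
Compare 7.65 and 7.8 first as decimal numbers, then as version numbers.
As decimals: 7.65 < 7.8. As versions: v7.65 > v7.8 (minor version 65 > 8).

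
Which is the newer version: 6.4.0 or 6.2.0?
6.4.0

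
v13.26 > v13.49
False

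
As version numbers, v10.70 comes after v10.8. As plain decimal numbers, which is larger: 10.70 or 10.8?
10.8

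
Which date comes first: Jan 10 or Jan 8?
Jan 8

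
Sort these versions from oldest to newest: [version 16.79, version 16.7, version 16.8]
[version 16.7, version 16.8, version 16.79]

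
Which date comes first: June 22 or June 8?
June 8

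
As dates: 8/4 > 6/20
True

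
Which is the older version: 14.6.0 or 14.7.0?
14.6.0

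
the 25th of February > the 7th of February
True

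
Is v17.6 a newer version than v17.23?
No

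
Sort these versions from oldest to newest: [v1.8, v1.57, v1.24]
[v1.8, v1.24, v1.57]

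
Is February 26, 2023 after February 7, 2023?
Yes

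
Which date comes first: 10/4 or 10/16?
10/4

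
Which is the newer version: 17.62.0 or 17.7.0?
17.62.0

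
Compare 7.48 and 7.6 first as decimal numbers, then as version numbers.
As decimals: 7.48 < 7.6. As versions: v7.48 > v7.6 (minor version 48 > 6).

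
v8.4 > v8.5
False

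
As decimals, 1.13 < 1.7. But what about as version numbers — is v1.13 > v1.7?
True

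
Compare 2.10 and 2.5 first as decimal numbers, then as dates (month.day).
As decimals: 2.10 < 2.5. As dates: 2/10 is later than 2/5 (day 10 > day 5).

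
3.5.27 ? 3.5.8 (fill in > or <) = >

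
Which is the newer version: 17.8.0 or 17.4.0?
17.8.0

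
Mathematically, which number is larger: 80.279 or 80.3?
80.3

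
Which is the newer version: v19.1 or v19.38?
v19.38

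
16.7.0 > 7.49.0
True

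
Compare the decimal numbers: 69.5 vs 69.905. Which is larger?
69.905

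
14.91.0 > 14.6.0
True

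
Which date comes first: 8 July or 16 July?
8 July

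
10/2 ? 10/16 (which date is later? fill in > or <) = <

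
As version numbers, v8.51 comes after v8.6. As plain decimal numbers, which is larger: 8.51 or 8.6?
8.6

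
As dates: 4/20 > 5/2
False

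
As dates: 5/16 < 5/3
False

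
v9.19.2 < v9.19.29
True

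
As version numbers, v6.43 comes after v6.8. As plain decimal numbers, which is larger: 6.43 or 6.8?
6.8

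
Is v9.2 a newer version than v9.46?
No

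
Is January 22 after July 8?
No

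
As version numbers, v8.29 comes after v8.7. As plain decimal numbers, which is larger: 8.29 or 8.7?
8.7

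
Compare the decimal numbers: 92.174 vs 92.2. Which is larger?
92.2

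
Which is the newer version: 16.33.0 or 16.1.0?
16.33.0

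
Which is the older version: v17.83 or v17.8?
v17.8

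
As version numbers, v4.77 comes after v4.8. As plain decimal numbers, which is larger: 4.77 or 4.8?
4.8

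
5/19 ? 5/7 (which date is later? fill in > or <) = >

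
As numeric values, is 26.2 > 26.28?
False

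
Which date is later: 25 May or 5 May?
25 May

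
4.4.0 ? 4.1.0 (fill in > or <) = >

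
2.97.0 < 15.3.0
True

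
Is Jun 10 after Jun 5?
Yes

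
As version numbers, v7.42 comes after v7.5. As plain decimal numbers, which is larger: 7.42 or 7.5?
7.5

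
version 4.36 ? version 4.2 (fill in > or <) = >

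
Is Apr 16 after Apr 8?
Yes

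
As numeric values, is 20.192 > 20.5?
False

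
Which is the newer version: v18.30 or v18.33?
v18.33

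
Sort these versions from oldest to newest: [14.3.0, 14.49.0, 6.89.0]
[6.89.0, 14.3.0, 14.49.0]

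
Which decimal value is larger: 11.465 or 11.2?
11.465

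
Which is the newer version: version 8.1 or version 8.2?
version 8.2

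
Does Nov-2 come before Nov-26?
Yes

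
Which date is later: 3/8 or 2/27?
3/8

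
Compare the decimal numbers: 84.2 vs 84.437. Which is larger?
84.437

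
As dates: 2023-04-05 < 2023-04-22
True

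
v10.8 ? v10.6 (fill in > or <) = >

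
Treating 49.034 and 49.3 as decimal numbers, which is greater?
49.3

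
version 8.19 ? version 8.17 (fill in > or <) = >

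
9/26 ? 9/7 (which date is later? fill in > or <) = >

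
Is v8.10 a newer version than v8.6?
Yes. Version numbers are compared segment by segment as integers, not as decimals: minor version 10 > 6, so v8.10 > v8.6 (even though the decimal 8.10 < 8.6).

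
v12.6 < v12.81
True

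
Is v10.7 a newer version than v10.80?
No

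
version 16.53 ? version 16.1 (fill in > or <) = >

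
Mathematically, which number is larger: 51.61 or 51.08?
51.61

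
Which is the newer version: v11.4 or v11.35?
v11.35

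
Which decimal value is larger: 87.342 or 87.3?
87.342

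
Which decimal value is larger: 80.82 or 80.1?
80.82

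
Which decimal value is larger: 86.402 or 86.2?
86.402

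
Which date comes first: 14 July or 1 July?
1 July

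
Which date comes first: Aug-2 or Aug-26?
Aug-2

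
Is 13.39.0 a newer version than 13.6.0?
Yes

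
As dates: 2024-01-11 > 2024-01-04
True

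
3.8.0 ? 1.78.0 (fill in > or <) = >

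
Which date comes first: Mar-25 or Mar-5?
Mar-5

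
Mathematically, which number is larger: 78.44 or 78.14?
78.44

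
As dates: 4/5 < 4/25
True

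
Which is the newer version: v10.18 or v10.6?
v10.18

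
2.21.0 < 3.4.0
True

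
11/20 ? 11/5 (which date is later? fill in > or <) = >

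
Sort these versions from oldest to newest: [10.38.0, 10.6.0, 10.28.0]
[10.6.0, 10.28.0, 10.38.0]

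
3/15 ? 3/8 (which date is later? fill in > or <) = >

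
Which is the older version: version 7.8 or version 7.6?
version 7.6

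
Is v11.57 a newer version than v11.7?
Yes. Version numbers are compared segment by segment as integers, not as decimals: minor version 57 > 7, so v11.57 > v11.7 (even though the decimal 11.57 < 11.7).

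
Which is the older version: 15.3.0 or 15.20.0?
15.3.0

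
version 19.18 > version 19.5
True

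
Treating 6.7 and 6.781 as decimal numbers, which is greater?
6.781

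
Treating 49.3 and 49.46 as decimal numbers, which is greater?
49.46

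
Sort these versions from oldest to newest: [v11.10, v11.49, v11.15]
[v11.10, v11.15, v11.49]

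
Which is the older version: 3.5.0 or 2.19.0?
2.19.0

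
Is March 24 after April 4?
No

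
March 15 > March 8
True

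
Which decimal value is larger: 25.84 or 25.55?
25.84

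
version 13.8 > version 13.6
True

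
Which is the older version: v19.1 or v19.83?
v19.1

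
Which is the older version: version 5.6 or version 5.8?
version 5.6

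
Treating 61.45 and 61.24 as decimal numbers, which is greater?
61.45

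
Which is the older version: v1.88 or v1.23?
v1.23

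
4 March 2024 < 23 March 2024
True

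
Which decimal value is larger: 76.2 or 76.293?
76.293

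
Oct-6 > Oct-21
False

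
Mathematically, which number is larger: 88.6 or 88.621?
88.621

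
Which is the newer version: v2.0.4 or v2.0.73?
v2.0.73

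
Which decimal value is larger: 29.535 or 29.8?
29.8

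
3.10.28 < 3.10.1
False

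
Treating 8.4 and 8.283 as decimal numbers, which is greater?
8.4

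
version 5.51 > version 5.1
True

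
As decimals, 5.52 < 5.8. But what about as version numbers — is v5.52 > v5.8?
True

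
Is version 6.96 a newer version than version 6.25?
Yes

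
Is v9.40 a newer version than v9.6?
Yes. Version numbers are compared segment by segment as integers, not as decimals: minor version 40 > 6, so v9.40 > v9.6 (even though the decimal 9.40 < 9.6).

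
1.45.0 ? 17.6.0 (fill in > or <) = <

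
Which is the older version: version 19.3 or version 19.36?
version 19.3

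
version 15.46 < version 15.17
False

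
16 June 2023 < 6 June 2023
False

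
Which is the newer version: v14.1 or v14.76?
v14.76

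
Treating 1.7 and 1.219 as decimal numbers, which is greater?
1.7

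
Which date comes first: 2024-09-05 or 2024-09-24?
2024-09-05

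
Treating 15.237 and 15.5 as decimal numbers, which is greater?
15.5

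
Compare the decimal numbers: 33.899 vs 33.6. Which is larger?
33.899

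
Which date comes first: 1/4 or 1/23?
1/4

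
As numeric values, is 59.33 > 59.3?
True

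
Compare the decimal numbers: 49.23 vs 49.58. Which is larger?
49.58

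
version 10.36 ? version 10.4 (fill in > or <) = >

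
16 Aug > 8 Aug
True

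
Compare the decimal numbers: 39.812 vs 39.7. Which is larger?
39.812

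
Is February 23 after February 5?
Yes. Day 23 comes after day 5 in February — this is a date comparison, not a decimal one (the decimal 2.23 would be smaller than 2.5).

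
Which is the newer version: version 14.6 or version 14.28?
version 14.28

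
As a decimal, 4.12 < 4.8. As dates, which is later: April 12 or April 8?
April 12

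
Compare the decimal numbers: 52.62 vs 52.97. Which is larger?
52.97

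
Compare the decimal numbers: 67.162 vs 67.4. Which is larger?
67.4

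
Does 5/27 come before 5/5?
No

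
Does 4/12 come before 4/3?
No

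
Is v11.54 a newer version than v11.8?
Yes. Version numbers are compared segment by segment as integers, not as decimals: minor version 54 > 8, so v11.54 > v11.8 (even though the decimal 11.54 < 11.8).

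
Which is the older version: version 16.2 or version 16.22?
version 16.2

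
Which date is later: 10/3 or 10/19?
10/19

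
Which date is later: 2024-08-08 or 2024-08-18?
2024-08-18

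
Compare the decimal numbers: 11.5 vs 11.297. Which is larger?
11.5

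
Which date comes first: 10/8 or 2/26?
2/26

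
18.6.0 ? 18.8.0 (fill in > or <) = <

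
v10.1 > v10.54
False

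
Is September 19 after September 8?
Yes. Day 19 comes after day 8 in September — this is a date comparison, not a decimal one (the decimal 9.19 would be smaller than 9.8).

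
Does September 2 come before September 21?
Yes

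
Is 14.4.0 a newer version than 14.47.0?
No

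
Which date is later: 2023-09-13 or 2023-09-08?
2023-09-13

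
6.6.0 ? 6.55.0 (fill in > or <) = <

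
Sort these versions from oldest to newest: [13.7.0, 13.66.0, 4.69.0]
[4.69.0, 13.7.0, 13.66.0]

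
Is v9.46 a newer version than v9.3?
Yes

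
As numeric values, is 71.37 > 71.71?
False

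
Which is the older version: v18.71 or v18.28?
v18.28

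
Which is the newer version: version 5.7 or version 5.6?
version 5.7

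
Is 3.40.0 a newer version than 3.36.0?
Yes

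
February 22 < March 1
True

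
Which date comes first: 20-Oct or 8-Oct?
8-Oct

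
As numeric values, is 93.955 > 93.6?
True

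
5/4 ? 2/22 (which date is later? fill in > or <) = >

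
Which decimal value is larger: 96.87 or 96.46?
96.87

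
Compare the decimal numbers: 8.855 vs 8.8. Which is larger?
8.855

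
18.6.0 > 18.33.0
False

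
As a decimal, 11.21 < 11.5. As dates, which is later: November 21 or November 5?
November 21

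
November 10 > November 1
True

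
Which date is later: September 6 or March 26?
September 6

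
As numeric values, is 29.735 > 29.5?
True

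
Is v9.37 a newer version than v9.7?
Yes. Version numbers are compared segment by segment as integers, not as decimals: minor version 37 > 7, so v9.37 > v9.7 (even though the decimal 9.37 < 9.7).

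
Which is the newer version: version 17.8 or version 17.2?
version 17.8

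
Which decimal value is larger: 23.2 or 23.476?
23.476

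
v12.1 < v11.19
False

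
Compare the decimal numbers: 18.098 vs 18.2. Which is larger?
18.2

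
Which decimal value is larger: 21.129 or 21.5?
21.5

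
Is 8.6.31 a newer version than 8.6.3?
Yes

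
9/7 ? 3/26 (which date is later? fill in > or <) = >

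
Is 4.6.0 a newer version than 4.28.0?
No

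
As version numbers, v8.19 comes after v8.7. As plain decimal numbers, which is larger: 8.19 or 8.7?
8.7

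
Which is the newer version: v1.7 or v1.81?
v1.81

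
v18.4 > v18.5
False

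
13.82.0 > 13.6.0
True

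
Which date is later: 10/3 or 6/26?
10/3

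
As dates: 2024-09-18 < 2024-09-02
False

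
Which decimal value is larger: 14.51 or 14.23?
14.51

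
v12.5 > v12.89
False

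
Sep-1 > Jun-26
True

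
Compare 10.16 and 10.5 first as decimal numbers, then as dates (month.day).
As decimals: 10.16 < 10.5. As dates: 10/16 is later than 10/5 (day 16 > day 5).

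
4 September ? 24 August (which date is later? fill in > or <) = >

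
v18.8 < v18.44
True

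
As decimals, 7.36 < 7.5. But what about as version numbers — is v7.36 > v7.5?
True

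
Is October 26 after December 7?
No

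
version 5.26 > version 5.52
False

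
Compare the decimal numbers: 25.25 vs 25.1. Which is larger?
25.25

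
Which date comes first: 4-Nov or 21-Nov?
4-Nov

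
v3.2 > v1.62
True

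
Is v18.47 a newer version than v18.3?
Yes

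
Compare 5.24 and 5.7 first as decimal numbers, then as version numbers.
As decimals: 5.24 < 5.7. As versions: v5.24 > v5.7 (minor version 24 > 7).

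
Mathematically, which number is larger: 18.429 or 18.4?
18.429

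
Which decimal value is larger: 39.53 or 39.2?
39.53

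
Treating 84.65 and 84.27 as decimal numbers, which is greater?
84.65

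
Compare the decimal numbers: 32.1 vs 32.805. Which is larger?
32.805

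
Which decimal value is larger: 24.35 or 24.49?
24.49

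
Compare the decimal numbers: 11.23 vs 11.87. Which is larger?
11.87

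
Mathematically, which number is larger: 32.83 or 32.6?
32.83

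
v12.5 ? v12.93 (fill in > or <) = <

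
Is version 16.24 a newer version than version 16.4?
Yes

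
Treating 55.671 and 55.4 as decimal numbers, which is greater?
55.671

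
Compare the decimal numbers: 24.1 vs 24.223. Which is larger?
24.223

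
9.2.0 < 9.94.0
True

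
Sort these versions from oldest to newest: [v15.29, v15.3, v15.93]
[v15.3, v15.29, v15.93]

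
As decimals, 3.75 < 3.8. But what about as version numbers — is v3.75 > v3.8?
True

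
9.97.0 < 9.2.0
False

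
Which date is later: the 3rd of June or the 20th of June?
the 20th of June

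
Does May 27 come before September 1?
Yes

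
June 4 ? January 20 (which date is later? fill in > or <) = >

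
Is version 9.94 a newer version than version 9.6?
Yes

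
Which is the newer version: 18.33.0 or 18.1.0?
18.33.0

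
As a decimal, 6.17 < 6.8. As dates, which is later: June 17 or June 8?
June 17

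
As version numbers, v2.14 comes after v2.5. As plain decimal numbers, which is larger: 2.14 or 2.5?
2.5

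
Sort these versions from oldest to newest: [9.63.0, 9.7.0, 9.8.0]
[9.7.0, 9.8.0, 9.63.0]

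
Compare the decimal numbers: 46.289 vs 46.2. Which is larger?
46.289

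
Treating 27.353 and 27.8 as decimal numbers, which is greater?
27.8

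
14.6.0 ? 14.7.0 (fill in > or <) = <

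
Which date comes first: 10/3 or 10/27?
10/3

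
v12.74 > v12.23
True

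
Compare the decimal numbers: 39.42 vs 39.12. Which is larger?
39.42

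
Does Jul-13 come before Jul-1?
No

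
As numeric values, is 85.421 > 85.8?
False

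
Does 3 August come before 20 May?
No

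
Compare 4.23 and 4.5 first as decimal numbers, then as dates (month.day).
As decimals: 4.23 < 4.5. As dates: 4/23 is later than 4/5 (day 23 > day 5).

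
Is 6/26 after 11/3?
No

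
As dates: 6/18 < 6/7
False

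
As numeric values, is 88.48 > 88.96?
False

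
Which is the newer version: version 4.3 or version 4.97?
version 4.97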